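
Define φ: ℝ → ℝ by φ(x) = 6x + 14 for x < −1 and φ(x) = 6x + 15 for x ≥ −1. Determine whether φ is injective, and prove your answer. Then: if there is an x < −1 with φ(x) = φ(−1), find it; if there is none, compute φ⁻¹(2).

Both pieces are strictly increasing (slopes 6 and 6), so each is injective on its own interval.
The left piece maps (−∞, −1) onto (−∞, 8); the right piece maps [−1, ∞) onto [9, ∞).
These images are disjoint, so no value is attained by both pieces. So φ is injective.
Because the two images are disjoint, no x < −1 has φ(x) = φ(−1), so we compute φ⁻¹(2): 2 lies in (−∞, 8), so solve 6x + 14 = 2: x = (2 − 14)/6 = −2.

-2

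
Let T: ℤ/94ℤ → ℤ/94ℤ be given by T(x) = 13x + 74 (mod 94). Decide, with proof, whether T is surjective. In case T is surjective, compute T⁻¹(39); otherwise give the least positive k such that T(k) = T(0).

19

Recall that surjectivity means every element of the codomain has a preimage under T.
Since gcd(13, 94) = 1, 13 is invertible modulo 94. Euclid's algorithm: 94 = 7·13 + 3, 13 = 4·3 + 1; back-substituting gives 1 = 29·13 − 4·94, so 13⁻¹ ≡ 29 (mod 94).
For any y ∈ ℤ/94ℤ, x = 29(y − 74) mod 94 satisfies T(x) = 13·29(y − 74) + 74 ≡ y (since 13·29 ≡ 1 mod 94). So every y has a preimage.
Hence T is surjective.
Since T is surjective, we find T⁻¹(39): we need 13x ≡ 39 − 74 ≡ 59 (mod 94). Using 13⁻¹ = 29: x ≡ 29·59 = 1711 = 18·94 + 19, so x = 19.
Check: T(19) = 13·19 + 74 = 321 = 3·94 + 39 ≡ 39 (mod 94).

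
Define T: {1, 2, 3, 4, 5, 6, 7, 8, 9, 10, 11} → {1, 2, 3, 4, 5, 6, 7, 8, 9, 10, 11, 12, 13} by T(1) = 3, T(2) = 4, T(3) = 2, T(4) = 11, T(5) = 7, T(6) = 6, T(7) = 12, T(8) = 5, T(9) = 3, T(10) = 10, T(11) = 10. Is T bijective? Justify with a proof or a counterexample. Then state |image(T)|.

T(1) = 3 = T(9) with 1 ≠ 9, so T is not injective, hence not bijective.
The image of T is {2, 3, 4, 5, 6, 7, 10, 11, 12}, which has 9 elements.

9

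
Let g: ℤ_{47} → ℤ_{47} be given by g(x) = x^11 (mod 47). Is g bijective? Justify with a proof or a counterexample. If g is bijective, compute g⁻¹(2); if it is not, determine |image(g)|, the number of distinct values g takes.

Since 47 is prime, the nonzero elements of ℤ_{47} form a cyclic group of order 46.
As gcd(11, 46) = 1, raising to the 11th power is a bijection on this group: if s^11 ≡ t^11 then (st^{−1})^11 = 1, and the only element of order dividing gcd(11, 46) = 1 is 1, so s = t.
With g(0) = 0 this makes g injective on all of ℤ_{47}, hence bijective (finite equal-size domain and codomain). In particular g is bijective.
Since g is bijective, we find the preimage of 2. The inverse of x ↦ x^11 on (ℤ_{47})^× is x ↦ x^21, because 11·21 = 231 = 5·46 + 1 ≡ 1 (mod 46) and x^{46} = 1 for x ≠ 0 (Fermat). So g⁻¹(2) = 2^21 mod 47.
Repeated squaring mod 47: 2^1 ≡ 2, 2^2 ≡ 2² = 4, 2^4 ≡ 4² = 16, 2^8 ≡ 16² = 256 ≡ 21, 2^16 ≡ 21² = 441 ≡ 18. Since 21 = 16 + 4 + 1, 2^21 ≡ 18·16·2: 18·16 = 288 ≡ 6, then 6·2 = 12. So 2^21 ≡ 12 (mod 47).
Hence g⁻¹(2) = 12.

12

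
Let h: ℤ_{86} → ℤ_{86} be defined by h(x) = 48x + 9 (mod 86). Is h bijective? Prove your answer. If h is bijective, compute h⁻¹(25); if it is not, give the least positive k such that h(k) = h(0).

We have gcd(48, 86) = 2 > 1. Taking s = 0 and t = 43: h(0) = 9 and h(43) = 48·43 + 9 = 2073 ≡ 9 (mod 86).
So h(0) = h(43) while 0 ≠ 43, hence h is not injective, hence not bijective.
Since h is not bijective, we find the least positive k with h(k) = h(0): this means 48k ≡ 0 (mod 86), i.e. 86 ∣ 48k. Since gcd(48, 86) = 2, dividing through by 2 this holds exactly when 43 ∣ 24k, and as gcd(24, 43) = 1, exactly when 43 ∣ k.
The smallest positive such k is 43.

43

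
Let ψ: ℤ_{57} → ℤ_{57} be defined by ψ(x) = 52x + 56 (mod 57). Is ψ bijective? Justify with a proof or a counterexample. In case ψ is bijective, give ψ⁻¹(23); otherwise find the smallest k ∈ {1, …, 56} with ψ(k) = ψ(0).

If ψ(x_1) = ψ(x_2), then 52x_1 ≡ 52x_2 (mod 57). Because gcd(52, 57) = 1, we may cancel 52 to get x_1 ≡ x_2 (mod 57).
We now compute 52⁻¹ mod 57 explicitly. Euclid's algorithm: 57 = 1·52 + 5, 52 = 10·5 + 2, 5 = 2·2 + 1; back-substituting gives 1 = 34·52 − 31·57, so 52⁻¹ ≡ 34 (mod 57).
For any y ∈ ℤ_{57}, x = 34(y − 56) mod 57 satisfies ψ(x) = 52·34(y − 56) + 56 ≡ y (since 52·34 ≡ 1 mod 57). So every y has a preimage.
Hence ψ is bijective.
Since ψ is bijective, we find ψ⁻¹(23): we need 52x ≡ 23 − 56 ≡ 24 (mod 57). Using 52⁻¹ = 34: x ≡ 34·24 = 816 = 14·57 + 18, so x = 18.
Check: ψ(18) = 52·18 + 56 = 992 = 17·57 + 23 ≡ 23 (mod 57).

18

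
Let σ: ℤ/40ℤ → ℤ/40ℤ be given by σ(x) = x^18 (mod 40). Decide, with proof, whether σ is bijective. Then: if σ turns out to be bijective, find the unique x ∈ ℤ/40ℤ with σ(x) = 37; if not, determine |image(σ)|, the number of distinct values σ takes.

6

σ(4): Repeated squaring mod 40: 4^1 ≡ 4, 4^2 ≡ 4² = 16, 4^4 ≡ 16² = 256 ≡ 16, 4^8 ≡ 16² = 256 ≡ 16, 4^16 ≡ 16² = 256 ≡ 16. Since 18 = 16 + 2, 4^18 ≡ 16·16: 16·16 = 256 ≡ 16. So 4^18 ≡ 16 (mod 40).
σ(6): Repeated squaring mod 40: 6^1 ≡ 6, 6^2 ≡ 6² = 36, 6^4 ≡ 36² = 1296 ≡ 16, 6^8 ≡ 16² = 256 ≡ 16, 6^16 ≡ 16² = 256 ≡ 16. Since 18 = 16 + 2, 6^18 ≡ 16·36: 16·36 = 576 ≡ 16. So 6^18 ≡ 16 (mod 40).
So σ(4) = σ(6) = 16 while 4 ≠ 6, hence σ is not injective, hence not bijective.
Since σ is not bijective, we determine |image(σ)|. Computing x^18 mod 40 for each x (by repeated squaring, reducing mod 40 at every step), the values σ(0), σ(1), …, σ(39) are: 0, 1, 24, 9, 16, 25, 16, 9, 24, 1, 0, 1, 24, 9, 16, 25, 16, 9, 24, 1, 0, 1, 24, 9, 16, 25, 16, 9, 24, 1, 0, 1, 24, 9, 16, 25, 16, 9, 24, 1.
The distinct values are {0, 1, 9, 16, 24, 25}; there are 6 of them.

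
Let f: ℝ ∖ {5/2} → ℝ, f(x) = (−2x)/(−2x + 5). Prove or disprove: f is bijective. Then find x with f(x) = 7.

35/12

If f(x) = 1, cross-multiplying gives −2(−2x) = −2(−2x + 5), which simplifies to 0 = −10 — false.  So 1 has no preimage and f is not surjective.
Hence f is not bijective.
Solving f(x) = 7: cross-multiplying gives −2x = 7(−2x + 5), which rearranges to 12x = 35, so x = 35/12.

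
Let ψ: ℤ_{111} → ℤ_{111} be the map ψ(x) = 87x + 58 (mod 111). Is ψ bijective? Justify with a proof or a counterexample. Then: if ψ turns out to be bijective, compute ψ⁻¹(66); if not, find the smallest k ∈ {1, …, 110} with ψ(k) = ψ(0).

We have gcd(87, 111) = 3 > 1. Taking u = 0 and v = 37: ψ(0) = 58 and ψ(37) = 87·37 + 58 = 3277 ≡ 58 (mod 111).
So ψ(0) = ψ(37) while 0 ≠ 37, therefore ψ is not injective, hence not bijective.
Since ψ is not bijective, we find the least positive k with ψ(k) = ψ(0): this means 87k ≡ 0 (mod 111), i.e. 111 ∣ 87k. Since gcd(87, 111) = 3, dividing through by 3 this holds exactly when 37 ∣ 29k, and as gcd(29, 37) = 1, exactly when 37 ∣ k.
The smallest positive such k is 37.

37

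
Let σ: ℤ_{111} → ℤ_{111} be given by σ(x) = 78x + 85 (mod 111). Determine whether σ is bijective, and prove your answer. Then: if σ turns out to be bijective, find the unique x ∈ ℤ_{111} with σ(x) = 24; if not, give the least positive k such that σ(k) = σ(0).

We have gcd(78, 111) = 3 > 1. Taking s = 0 and t = 37: σ(0) = 85 and σ(37) = 78·37 + 85 = 2971 ≡ 85 (mod 111).
So σ(0) = σ(37) while 0 ≠ 37, thus σ is not injective, hence not bijective.
Since σ is not bijective, we find the least positive k with σ(k) = σ(0): this means 78k ≡ 0 (mod 111), i.e. 111 ∣ 78k. Since gcd(78, 111) = 3, dividing through by 3 this holds exactly when 37 ∣ 26k, and as gcd(26, 37) = 1, exactly when 37 ∣ k.
The smallest positive such k is 37.

37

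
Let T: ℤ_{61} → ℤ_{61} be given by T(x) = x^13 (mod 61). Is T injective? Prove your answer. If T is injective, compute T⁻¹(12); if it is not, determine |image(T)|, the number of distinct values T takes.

42

Since 61 is prime, the nonzero elements of ℤ_{61} form a cyclic group of order 60.
As gcd(13, 60) = 1, raising to the 13th power is a bijection on this group: if s^13 ≡ t^13 then (st^{−1})^13 = 1, and the only element of order dividing gcd(13, 60) = 1 is 1, so s = t.
With T(0) = 0 this makes T injective on all of ℤ_{61}, hence bijective (finite equal-size domain and codomain). In particular T is injective.
Since T is injective, we find the preimage of 12. The inverse of x ↦ x^13 on (ℤ_{61})^× is x ↦ x^37, because 13·37 = 481 = 8·60 + 1 ≡ 1 (mod 60) and x^{60} = 1 for x ≠ 0 (Fermat). So T⁻¹(12) = 12^37 mod 61.
Repeated squaring mod 61: 12^1 ≡ 12, 12^2 ≡ 12² = 144 ≡ 22, 12^4 ≡ 22² = 484 ≡ 57, 12^8 ≡ 57² = 3249 ≡ 16, 12^16 ≡ 16² = 256 ≡ 12, 12^32 ≡ 12² = 144 ≡ 22. Since 37 = 32 + 4 + 1, 12^37 ≡ 22·57·12: 22·57 = 1254 ≡ 34, then 34·12 = 408 ≡ 42. So 12^37 ≡ 42 (mod 61).
Hence T⁻¹(12) = 42.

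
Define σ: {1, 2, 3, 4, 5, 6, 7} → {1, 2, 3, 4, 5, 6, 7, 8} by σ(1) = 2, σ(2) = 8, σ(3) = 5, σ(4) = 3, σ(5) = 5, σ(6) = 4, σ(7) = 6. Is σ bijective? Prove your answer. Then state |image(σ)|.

σ(3) = 5 = σ(5) with 3 ≠ 5, so σ is not injective, hence not bijective.
The image of σ is {2, 3, 4, 5, 6, 8}, which has 6 elements.

6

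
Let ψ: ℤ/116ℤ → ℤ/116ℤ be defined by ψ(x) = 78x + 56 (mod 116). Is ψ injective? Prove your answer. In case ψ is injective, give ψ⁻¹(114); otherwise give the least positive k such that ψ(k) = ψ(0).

58

Recall that ψ is injective when ψ(a) = ψ(b) forces a = b.
We have gcd(78, 116) = 2 > 1. Taking a = 0 and b = 58: ψ(0) = 56 and ψ(58) = 78·58 + 56 = 4580 ≡ 56 (mod 116).
So ψ(0) = ψ(58) while 0 ≠ 58, hence ψ is not injective.
Since ψ is not injective, we find the least positive k with ψ(k) = ψ(0): this means 78k ≡ 0 (mod 116), i.e. 116 ∣ 78k. Since gcd(78, 116) = 2, dividing through by 2 this holds exactly when 58 ∣ 39k, and as gcd(39, 58) = 1, exactly when 58 ∣ k.
The smallest positive such k is 58.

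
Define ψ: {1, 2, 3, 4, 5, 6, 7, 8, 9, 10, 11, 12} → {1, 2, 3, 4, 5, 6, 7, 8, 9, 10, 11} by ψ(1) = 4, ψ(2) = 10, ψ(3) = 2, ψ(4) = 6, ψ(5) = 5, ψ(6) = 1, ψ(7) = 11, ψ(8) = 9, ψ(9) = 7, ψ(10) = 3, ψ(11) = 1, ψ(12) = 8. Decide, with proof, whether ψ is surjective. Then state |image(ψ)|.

Every element of the codomain has a preimage: 1 = ψ(6), 2 = ψ(3), 3 = ψ(10), 4 = ψ(1), 5 = ψ(5), 6 = ψ(4), 7 = ψ(9), 8 = ψ(12), 9 = ψ(8), 10 = ψ(2), 11 = ψ(7).
Thus ψ is surjective.
The image of ψ is {1, 2, 3, 4, 5, 6, 7, 8, 9, 10, 11}, which has 11 elements.

11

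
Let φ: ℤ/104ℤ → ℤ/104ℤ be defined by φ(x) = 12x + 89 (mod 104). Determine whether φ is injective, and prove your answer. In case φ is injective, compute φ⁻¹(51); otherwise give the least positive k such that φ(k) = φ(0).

26

We have gcd(12, 104) = 4 > 1. Taking a = 0 and b = 26: φ(0) = 89 and φ(26) = 12·26 + 89 = 401 ≡ 89 (mod 104).
So φ(0) = φ(26) while 0 ≠ 26, therefore φ is not injective.
Since φ is not injective, we find the least positive k with φ(k) = φ(0): this means 12k ≡ 0 (mod 104), i.e. 104 ∣ 12k. Since gcd(12, 104) = 4, dividing through by 4 this holds exactly when 26 ∣ 3k, and as gcd(3, 26) = 1, exactly when 26 ∣ k.
The smallest positive such k is 26.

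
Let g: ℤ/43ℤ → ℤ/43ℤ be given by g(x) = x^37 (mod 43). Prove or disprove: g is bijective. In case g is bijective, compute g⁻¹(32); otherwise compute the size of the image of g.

Since 43 is prime, the nonzero elements of ℤ/43ℤ form a cyclic group of order 42.
As gcd(37, 42) = 1, raising to the 37th power is a bijection on this group: if u^37 ≡ v^37 then (uv^{−1})^37 = 1, and the only element of order dividing gcd(37, 42) = 1 is 1, so u = v.
With g(0) = 0 this makes g injective on all of ℤ/43ℤ, hence bijective (finite equal-size domain and codomain). In particular g is bijective.
Since g is bijective, we find the preimage of 32. The inverse of x ↦ x^37 on (ℤ/43ℤ)^× is x ↦ x^25, because 37·25 = 925 = 22·42 + 1 ≡ 1 (mod 42) and x^{42} = 1 for x ≠ 0 (Fermat). So g⁻¹(32) = 32^25 mod 43.
Repeated squaring mod 43: 32^1 ≡ 32, 32^2 ≡ 32² = 1024 ≡ 35, 32^4 ≡ 35² = 1225 ≡ 21, 32^8 ≡ 21² = 441 ≡ 11, 32^16 ≡ 11² = 121 ≡ 35. Since 25 = 16 + 8 + 1, 32^25 ≡ 35·11·32: 35·11 = 385 ≡ 41, then 41·32 = 1312 ≡ 22. So 32^25 ≡ 22 (mod 43).
Hence g⁻¹(32) = 22.

22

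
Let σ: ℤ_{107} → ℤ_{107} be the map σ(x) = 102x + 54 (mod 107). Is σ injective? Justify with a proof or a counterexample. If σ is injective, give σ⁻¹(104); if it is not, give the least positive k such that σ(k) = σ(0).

Suppose σ(s) = σ(t) in ℤ_{107}. Then 102s + 54 ≡ 102t + 54 (mod 107), hence 102(s − t) ≡ 0 (mod 107).
Since gcd(102, 107) = 1, 102 is invertible modulo 107, thus s − t ≡ 0 (mod 107), i.e. s = t.
Hence σ is injective.
We now compute 102⁻¹ mod 107 explicitly. Euclid's algorithm: 107 = 1·102 + 5, 102 = 20·5 + 2, 5 = 2·2 + 1; back-substituting gives 1 = 64·102 − 61·107, so 102⁻¹ ≡ 64 (mod 107).
Since σ is injective, we find σ⁻¹(104): we need 102x ≡ 104 − 54 ≡ 50 (mod 107). Using 102⁻¹ = 64: x ≡ 64·50 = 3200 = 29·107 + 97, so x = 97.
Check: σ(97) = 102·97 + 54 = 9948 = 92·107 + 104 ≡ 104 (mod 107).

97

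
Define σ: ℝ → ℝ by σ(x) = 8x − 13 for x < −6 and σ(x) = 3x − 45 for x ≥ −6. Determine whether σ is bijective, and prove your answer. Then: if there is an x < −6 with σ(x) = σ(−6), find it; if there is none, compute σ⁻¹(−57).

Both pieces are strictly increasing (slopes 8 and 3), so each is injective on its own interval.
The left piece maps (−∞, −6) onto (−∞, −61); the right piece maps [−6, ∞) onto [−63, ∞).
These images overlap. In particular σ(−6) = −63 (right piece), and solving 8x − 13 = −63 on the left piece gives x = −25/4 < −6.
So σ(−25/4) = σ(−6) with −25/4 ≠ −6, and σ is not injective, hence not bijective. This x = −25/4 is the requested value below −6.

-25/4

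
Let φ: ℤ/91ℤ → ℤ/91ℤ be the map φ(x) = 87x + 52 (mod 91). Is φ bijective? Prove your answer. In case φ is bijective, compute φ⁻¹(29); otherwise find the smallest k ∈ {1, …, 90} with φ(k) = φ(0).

If φ(x_1) = φ(x_2), then 87x_1 ≡ 87x_2 (mod 91). Because gcd(87, 91) = 1, we may cancel 87 to get x_1 ≡ x_2 (mod 91).
We now compute 87⁻¹ mod 91 explicitly. Euclid's algorithm: 91 = 1·87 + 4, 87 = 21·4 + 3, 4 = 1·3 + 1; back-substituting gives 1 = 68·87 − 65·91, so 87⁻¹ ≡ 68 (mod 91).
Then y ↦ 68(y − 52) is a two-sided inverse to φ, so every y ∈ ℤ/91ℤ has a preimage.
Hence φ is bijective.
Since φ is bijective, we find φ⁻¹(29): we need 87x ≡ 29 − 52 ≡ 68 (mod 91). Using 87⁻¹ = 68: x ≡ 68·68 = 4624 = 50·91 + 74, so x = 74.
Check: φ(74) = 87·74 + 52 = 6490 = 71·91 + 29 ≡ 29 (mod 91).

74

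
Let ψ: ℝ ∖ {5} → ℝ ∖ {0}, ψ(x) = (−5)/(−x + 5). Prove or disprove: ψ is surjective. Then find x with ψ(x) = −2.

For any y ≠ 0, solving y(−x + 5) = −5 for x gives a well-defined x ≠ 5. So ψ is surjective.
Solving ψ(x) = −2: cross-multiplying gives −5 = −2(−x + 5), which rearranges to −2x = −5, so x = 5/2.

5/2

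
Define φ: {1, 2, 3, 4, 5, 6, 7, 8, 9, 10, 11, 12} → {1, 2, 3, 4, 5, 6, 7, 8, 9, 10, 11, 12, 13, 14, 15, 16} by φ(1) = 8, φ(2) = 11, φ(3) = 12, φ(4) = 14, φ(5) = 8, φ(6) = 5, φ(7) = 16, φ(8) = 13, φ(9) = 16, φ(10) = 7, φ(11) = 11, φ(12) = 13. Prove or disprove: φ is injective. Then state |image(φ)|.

φ(1) = 8 = φ(5) with 1 ≠ 5, so φ is not injective.
The image of φ is {5, 7, 8, 11, 12, 13, 14, 16}, which has 8 elements.

8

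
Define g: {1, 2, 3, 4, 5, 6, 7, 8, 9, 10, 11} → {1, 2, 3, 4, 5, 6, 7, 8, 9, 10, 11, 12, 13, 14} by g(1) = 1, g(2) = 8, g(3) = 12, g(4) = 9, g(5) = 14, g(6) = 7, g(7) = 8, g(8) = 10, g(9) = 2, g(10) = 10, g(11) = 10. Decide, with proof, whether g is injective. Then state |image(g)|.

8

g(2) = 8 = g(7) with 2 ≠ 7, so g is not injective.
The image of g is {1, 2, 7, 8, 9, 10, 12, 14}, which has 8 elements.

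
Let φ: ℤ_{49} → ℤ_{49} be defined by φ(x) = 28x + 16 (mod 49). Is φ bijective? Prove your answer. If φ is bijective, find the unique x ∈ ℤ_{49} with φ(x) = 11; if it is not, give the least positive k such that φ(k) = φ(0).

7

Recall that injectivity means: for all s, t in the domain, φ(s) = φ(t) implies s = t.
We have gcd(28, 49) = 7 > 1. Taking s = 0 and t = 7: φ(0) = 16 and φ(7) = 28·7 + 16 = 212 ≡ 16 (mod 49).
So φ(0) = φ(7) while 0 ≠ 7, therefore φ is not injective, hence not bijective.
Since φ is not bijective, we find the least positive k with φ(k) = φ(0): this means 28k ≡ 0 (mod 49), i.e. 49 ∣ 28k. Since gcd(28, 49) = 7, dividing through by 7 this holds exactly when 7 ∣ 4k, and as gcd(4, 7) = 1, exactly when 7 ∣ k.
The smallest positive such k is 7.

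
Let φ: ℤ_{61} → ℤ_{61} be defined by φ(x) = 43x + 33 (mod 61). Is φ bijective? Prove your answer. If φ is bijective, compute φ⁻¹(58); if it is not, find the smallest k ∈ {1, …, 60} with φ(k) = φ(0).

By definition, φ is injective when φ(u) = φ(v) forces u = v.
If φ(u) = φ(v), then 43u ≡ 43v (mod 61). Because gcd(43, 61) = 1, we may cancel 43 to get u ≡ v (mod 61).
We now compute 43⁻¹ mod 61 explicitly. Euclid's algorithm: 61 = 1·43 + 18, 43 = 2·18 + 7, 18 = 2·7 + 4, 7 = 1·4 + 3, 4 = 1·3 + 1; back-substituting gives 1 = 44·43 − 31·61, so 43⁻¹ ≡ 44 (mod 61).
Then y ↦ 44(y − 33) is a two-sided inverse to φ, so every y ∈ ℤ_{61} has a preimage.
Hence φ is bijective.
Since φ is bijective, we find φ⁻¹(58): we need 43x ≡ 58 − 33 ≡ 25 (mod 61). Using 43⁻¹ = 44: x ≡ 44·25 = 1100 = 18·61 + 2, so x = 2.
Check: φ(2) = 43·2 + 33 = 119 = 1·61 + 58 ≡ 58 (mod 61).

2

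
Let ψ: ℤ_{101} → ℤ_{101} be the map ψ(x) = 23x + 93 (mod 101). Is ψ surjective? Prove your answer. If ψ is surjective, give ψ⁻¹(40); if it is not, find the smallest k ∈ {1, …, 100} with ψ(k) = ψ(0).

By definition, ψ is surjective if every y in the codomain equals ψ(x) for some x in the domain.
Since gcd(23, 101) = 1, 23 is invertible modulo 101. Euclid's algorithm: 101 = 4·23 + 9, 23 = 2·9 + 5, 9 = 1·5 + 4, 5 = 1·4 + 1; back-substituting gives 1 = 22·23 − 5·101, so 23⁻¹ ≡ 22 (mod 101).
Then y ↦ 22(y − 93) is a two-sided inverse to ψ, so every y ∈ ℤ_{101} has a preimage.
So ψ is surjective.
Since ψ is surjective, we find ψ⁻¹(40): we need 23x ≡ 40 − 93 ≡ 48 (mod 101). Using 23⁻¹ = 22: x ≡ 22·48 = 1056 = 10·101 + 46, so x = 46.
Check: ψ(46) = 23·46 + 93 = 1151 = 11·101 + 40 ≡ 40 (mod 101).

46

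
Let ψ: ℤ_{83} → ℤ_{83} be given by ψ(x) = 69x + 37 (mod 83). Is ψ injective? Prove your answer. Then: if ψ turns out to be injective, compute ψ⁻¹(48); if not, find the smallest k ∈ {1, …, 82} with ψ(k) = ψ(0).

17

If ψ(u) = ψ(v), then 69u ≡ 69v (mod 83). Because gcd(69, 83) = 1, we may cancel 69 to get u ≡ v (mod 83).
Hence ψ is injective.
We now compute 69⁻¹ mod 83 explicitly. Euclid's algorithm: 83 = 1·69 + 14, 69 = 4·14 + 13, 14 = 1·13 + 1; back-substituting gives 1 = 77·69 − 64·83, so 69⁻¹ ≡ 77 (mod 83).
Since ψ is injective, we compute ψ⁻¹(48): solve 69x + 37 ≡ 48 (mod 83), i.e. 69x ≡ 11 (mod 83).
Multiplying by 69⁻¹ = 77 gives x ≡ 77·11 = 847 = 10·83 + 17 ≡ 17 (mod 83).
Check: ψ(17) = 69·17 + 37 = 1210 = 14·83 + 48 ≡ 48 (mod 83).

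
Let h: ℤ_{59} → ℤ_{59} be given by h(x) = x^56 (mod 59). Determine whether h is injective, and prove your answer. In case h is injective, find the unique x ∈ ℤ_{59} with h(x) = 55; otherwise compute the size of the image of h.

30

h(29): Repeated squaring mod 59: 29^1 ≡ 29, 29^2 ≡ 29² = 841 ≡ 15, 29^4 ≡ 15² = 225 ≡ 48, 29^8 ≡ 48² = 2304 ≡ 3, 29^16 ≡ 3² = 9, 29^32 ≡ 9² = 81 ≡ 22. Since 56 = 32 + 16 + 8, 29^56 ≡ 22·9·3: 22·9 = 198 ≡ 21, then 21·3 = 63 ≡ 4. So 29^56 ≡ 4 (mod 59).
h(30): Repeated squaring mod 59: 30^1 ≡ 30, 30^2 ≡ 30² = 900 ≡ 15, 30^4 ≡ 15² = 225 ≡ 48, 30^8 ≡ 48² = 2304 ≡ 3, 30^16 ≡ 3² = 9, 30^32 ≡ 9² = 81 ≡ 22. Since 56 = 32 + 16 + 8, 30^56 ≡ 22·9·3: 22·9 = 198 ≡ 21, then 21·3 = 63 ≡ 4. So 30^56 ≡ 4 (mod 59).
So h(29) = h(30) = 4 while 29 ≠ 30, thus h is not injective.
Since h is not injective, we determine |image(h)|. Computing x^56 mod 59 for each x (by repeated squaring, reducing mod 59 at every step), the values h(0), h(1), …, h(58) are: 0, 1, 15, 46, 48, 26, 41, 53, 12, 51, 36, 20, 25, 22, 28, 16, 3, 49, 57, 17, 9, 19, 5, 29, 21, 27, 35, 45, 7, 4, 4, 7, 45, 35, 27, 21, 29, 5, 19, 9, 17, 57, 49, 3, 16, 28, 22, 25, 20, 36, 51, 12, 53, 41, 26, 48, 46, 15, 1.
The distinct values are {0, 1, 3, 4, 5, 7, 9, 12, 15, 16, 17, 19, 20, 21, 22, 25, 26, 27, 28, 29, 35, 36, 41, 45, 46, 48, 49, 51, 53, 57}; there are 30 of them.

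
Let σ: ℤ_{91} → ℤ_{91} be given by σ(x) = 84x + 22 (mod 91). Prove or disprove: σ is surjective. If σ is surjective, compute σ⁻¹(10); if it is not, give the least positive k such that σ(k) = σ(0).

Since gcd(84, 91) = 7, we have 84x ≡ 0 (mod 7) for all x, so σ(x) ≡ 1 (mod 7).
But 0 ≢ 1 (mod 7), so 0 ∈ ℤ_{91} has no preimage. Therefore σ is not surjective.
Since σ is not surjective, we find the least positive k with σ(k) = σ(0): this means 84k ≡ 0 (mod 91), i.e. 91 ∣ 84k. Since gcd(84, 91) = 7, dividing through by 7 this holds exactly when 13 ∣ 12k, and as gcd(12, 13) = 1, exactly when 13 ∣ k.
The smallest positive such k is 13.

13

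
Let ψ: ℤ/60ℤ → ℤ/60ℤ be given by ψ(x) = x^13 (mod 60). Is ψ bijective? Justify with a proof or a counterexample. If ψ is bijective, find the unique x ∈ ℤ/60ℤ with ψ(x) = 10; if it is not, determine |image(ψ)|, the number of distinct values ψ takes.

45

ψ(0) = 0^13 = 0.
ψ(30): Repeated squaring mod 60: 30^1 ≡ 30, 30^2 ≡ 30² = 900 ≡ 0, 30^4 ≡ 0² = 0, 30^8 ≡ 0² = 0. Since 13 = 8 + 4 + 1, 30^13 ≡ 0·0·30: 0·0 = 0, then 0·30 = 0. So 30^13 ≡ 0 (mod 60).
So ψ(0) = ψ(30) = 0 while 0 ≠ 30, thus ψ is not injective, hence not bijective.
Since ψ is not bijective, we determine |image(ψ)|. Computing x^13 mod 60 for each x (by repeated squaring, reducing mod 60 at every step), the values ψ(0), ψ(1), …, ψ(59) are: 0, 1, 32, 3, 4, 5, 36, 7, 8, 9, 40, 11, 12, 13, 44, 15, 16, 17, 48, 19, 20, 21, 52, 23, 24, 25, 56, 27, 28, 29, 0, 31, 32, 33, 4, 35, 36, 37, 8, 39, 40, 41, 12, 43, 44, 45, 16, 47, 48, 49, 20, 51, 52, 53, 24, 55, 56, 57, 28, 59.
The distinct values are {0, 1, 3, 4, 5, 7, 8, 9, 11, 12, 13, 15, 16, 17, 19, 20, 21, 23, 24, 25, 27, 28, 29, 31, 32, 33, 35, 36, 37, 39, 40, 41, 43, 44, 45, 47, 48, 49, 51, 52, 53, 55, 56, 57, 59}; there are 45 of them.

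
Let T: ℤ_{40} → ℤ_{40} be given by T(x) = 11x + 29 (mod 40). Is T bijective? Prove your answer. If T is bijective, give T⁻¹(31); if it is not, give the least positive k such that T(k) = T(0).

22

Suppose T(x_1) = T(x_2) in ℤ_{40}. Then 11x_1 + 29 ≡ 11x_2 + 29 (mod 40), thus 11(x_1 − x_2) ≡ 0 (mod 40).
Since gcd(11, 40) = 1, 11 is invertible modulo 40, therefore x_1 − x_2 ≡ 0 (mod 40), i.e. x_1 = x_2.
We now compute 11⁻¹ mod 40 explicitly. Euclid's algorithm: 40 = 3·11 + 7, 11 = 1·7 + 4, 7 = 1·4 + 3, 4 = 1·3 + 1; back-substituting gives 1 = 11·11 − 3·40, so 11⁻¹ ≡ 11 (mod 40).
Then y ↦ 11(y − 29) is a two-sided inverse to T, so every y ∈ ℤ_{40} has a preimage.
So T is bijective.
Since T is bijective, we find T⁻¹(31): we need 11x ≡ 31 − 29 ≡ 2 (mod 40). Using 11⁻¹ = 11: x ≡ 11·2 = 22, so x = 22.
Check: T(22) = 11·22 + 29 = 271 = 6·40 + 31 ≡ 31 (mod 40).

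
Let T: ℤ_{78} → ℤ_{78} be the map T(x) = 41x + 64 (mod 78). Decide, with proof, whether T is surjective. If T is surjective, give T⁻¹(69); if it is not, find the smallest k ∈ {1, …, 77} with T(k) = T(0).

Since gcd(41, 78) = 1, 41 is invertible modulo 78. Euclid's algorithm: 78 = 1·41 + 37, 41 = 1·37 + 4, 37 = 9·4 + 1; back-substituting gives 1 = 59·41 − 31·78, so 41⁻¹ ≡ 59 (mod 78).
Then y ↦ 59(y − 64) is a two-sided inverse to T, so every y ∈ ℤ_{78} has a preimage.
Therefore T is surjective.
Since T is surjective, we find T⁻¹(69): we need 41x ≡ 69 − 64 ≡ 5 (mod 78). Using 41⁻¹ = 59: x ≡ 59·5 = 295 = 3·78 + 61, so x = 61.
Check: T(61) = 41·61 + 64 = 2565 = 32·78 + 69 ≡ 69 (mod 78).

61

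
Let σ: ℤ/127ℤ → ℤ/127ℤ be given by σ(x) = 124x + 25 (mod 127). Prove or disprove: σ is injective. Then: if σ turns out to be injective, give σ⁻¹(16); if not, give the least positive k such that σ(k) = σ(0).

3

Recall: σ is injective if σ(s) = σ(t) implies s = t.
Suppose σ(s) = σ(t) in ℤ/127ℤ. Then 124s + 25 ≡ 124t + 25 (mod 127), therefore 124(s − t) ≡ 0 (mod 127).
Since gcd(124, 127) = 1, 124 is invertible modulo 127, thus s − t ≡ 0 (mod 127), i.e. s = t.
So σ is injective.
We now compute 124⁻¹ mod 127 explicitly. Euclid's algorithm: 127 = 1·124 + 3, 124 = 41·3 + 1; back-substituting gives 1 = 42·124 − 41·127, so 124⁻¹ ≡ 42 (mod 127).
Since σ is injective, we compute σ⁻¹(16): solve 124x + 25 ≡ 16 (mod 127), i.e. 124x ≡ 118 (mod 127).
Multiplying by 124⁻¹ = 42 gives x ≡ 42·118 = 4956 = 39·127 + 3 ≡ 3 (mod 127).
Check: σ(3) = 124·3 + 25 = 397 = 3·127 + 16 ≡ 16 (mod 127).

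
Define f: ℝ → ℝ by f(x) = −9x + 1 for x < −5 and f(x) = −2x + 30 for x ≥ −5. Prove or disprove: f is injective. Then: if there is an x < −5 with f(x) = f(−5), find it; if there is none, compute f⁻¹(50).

-49/9

Both pieces are strictly decreasing (slopes −9 and −2), so each is injective on its own interval.
The left piece maps (−∞, −5) onto (46, ∞); the right piece maps [−5, ∞) onto (−∞, 40].
These images are disjoint, so no value is attained by both pieces. Hence f is injective.
Because the two images are disjoint, no x < −5 has f(x) = f(−5), so we compute f⁻¹(50): 50 lies in (46, ∞), so solve −9x + 1 = 50: x = (50 − 1)/(−9) = −49/9.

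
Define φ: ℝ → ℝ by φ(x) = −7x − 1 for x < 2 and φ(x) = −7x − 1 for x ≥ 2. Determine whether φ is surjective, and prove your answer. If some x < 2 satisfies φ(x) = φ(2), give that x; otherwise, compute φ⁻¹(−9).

8/7

Both pieces are strictly decreasing (slopes −7 and −7), so each is injective on its own interval.
The left piece maps (−∞, 2) onto (−15, ∞); the right piece maps [2, ∞) onto (−∞, −15].
These images together cover ℝ, so φ is surjective.
Because the two images are disjoint, no x < 2 has φ(x) = φ(2), so we compute φ⁻¹(−9): −9 lies in (−15, ∞), so solve −7x − 1 = −9: x = (−9 + 1)/(−7) = 8/7.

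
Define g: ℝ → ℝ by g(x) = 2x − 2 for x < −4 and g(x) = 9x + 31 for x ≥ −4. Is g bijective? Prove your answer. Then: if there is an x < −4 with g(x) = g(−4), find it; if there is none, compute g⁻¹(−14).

-6

Both pieces are strictly increasing (slopes 2 and 9), so each is injective on its own interval.
The left piece maps (−∞, −4) onto (−∞, −10); the right piece maps [−4, ∞) onto [−5, ∞).
The images leave a gap (−10 has no preimage), so g is not surjective, hence not bijective.
Because the two images are disjoint, no x < −4 has g(x) = g(−4), so we compute g⁻¹(−14): −14 lies in (−∞, −10), so solve 2x − 2 = −14: x = (−14 + 2)/2 = −6.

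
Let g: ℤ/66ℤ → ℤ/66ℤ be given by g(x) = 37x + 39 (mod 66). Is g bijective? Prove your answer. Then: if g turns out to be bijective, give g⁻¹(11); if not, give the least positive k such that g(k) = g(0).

26

If g(s) = g(t), then 37s ≡ 37t (mod 66). Because gcd(37, 66) = 1, we may cancel 37 to get s ≡ t (mod 66).
We now compute 37⁻¹ mod 66 explicitly. Euclid's algorithm: 66 = 1·37 + 29, 37 = 1·29 + 8, 29 = 3·8 + 5, 8 = 1·5 + 3, 5 = 1·3 + 2, 3 = 1·2 + 1; back-substituting gives 1 = 25·37 − 14·66, so 37⁻¹ ≡ 25 (mod 66).
For any y ∈ ℤ/66ℤ, x = 25(y − 39) mod 66 satisfies g(x) = 37·25(y − 39) + 39 ≡ y (since 37·25 ≡ 1 mod 66). So every y has a preimage.
Thus g is bijective.
Since g is bijective, we find g⁻¹(11): we need 37x ≡ 11 − 39 ≡ 38 (mod 66). Using 37⁻¹ = 25: x ≡ 25·38 = 950 = 14·66 + 26, so x = 26.
Check: g(26) = 37·26 + 39 = 1001 = 15·66 + 11 ≡ 11 (mod 66).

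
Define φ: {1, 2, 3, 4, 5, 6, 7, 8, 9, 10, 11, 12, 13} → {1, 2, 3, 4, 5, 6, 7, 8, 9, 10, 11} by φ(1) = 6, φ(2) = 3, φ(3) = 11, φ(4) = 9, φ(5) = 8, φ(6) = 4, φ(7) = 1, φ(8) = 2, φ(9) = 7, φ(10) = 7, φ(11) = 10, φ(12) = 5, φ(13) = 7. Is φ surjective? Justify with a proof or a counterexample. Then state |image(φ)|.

Every element of the codomain has a preimage: 1 = φ(7), 2 = φ(8), 3 = φ(2), 4 = φ(6), 5 = φ(12), 6 = φ(1), 7 = φ(9), 8 = φ(5), 9 = φ(4), 10 = φ(11), 11 = φ(3).
Hence φ is surjective.
The image of φ is {1, 2, 3, 4, 5, 6, 7, 8, 9, 10, 11}, which has 11 elements.

11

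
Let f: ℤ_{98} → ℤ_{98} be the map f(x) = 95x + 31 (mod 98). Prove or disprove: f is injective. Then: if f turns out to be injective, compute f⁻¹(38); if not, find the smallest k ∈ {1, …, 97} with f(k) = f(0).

Recall that injectivity means: for all a, b in the domain, f(a) = f(b) implies a = b.
If f(a) = f(b), then 95a ≡ 95b (mod 98). Because gcd(95, 98) = 1, we may cancel 95 to get a ≡ b (mod 98).
Thus f is injective.
We now compute 95⁻¹ mod 98 explicitly. Euclid's algorithm: 98 = 1·95 + 3, 95 = 31·3 + 2, 3 = 1·2 + 1; back-substituting gives 1 = 65·95 − 63·98, so 95⁻¹ ≡ 65 (mod 98).
Since f is injective, we compute f⁻¹(38): solve 95x + 31 ≡ 38 (mod 98), i.e. 95x ≡ 7 (mod 98).
Multiplying by 95⁻¹ = 65 gives x ≡ 65·7 = 455 = 4·98 + 63 ≡ 63 (mod 98).
Check: f(63) = 95·63 + 31 = 6016 = 61·98 + 38 ≡ 38 (mod 98).

63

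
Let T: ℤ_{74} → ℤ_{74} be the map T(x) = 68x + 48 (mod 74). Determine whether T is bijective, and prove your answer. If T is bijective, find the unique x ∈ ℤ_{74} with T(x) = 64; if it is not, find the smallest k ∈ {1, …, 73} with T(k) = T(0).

By definition, injectivity means: for all a, b in the domain, T(a) = T(b) implies a = b.
We have gcd(68, 74) = 2 > 1. Taking a = 0 and b = 37: T(0) = 48 and T(37) = 68·37 + 48 = 2564 ≡ 48 (mod 74).
So T(0) = T(37) while 0 ≠ 37, so T is not injective, hence not bijective.
Since T is not bijective, we find the least positive k with T(k) = T(0): this means 68k ≡ 0 (mod 74), i.e. 74 ∣ 68k. Since gcd(68, 74) = 2, dividing through by 2 this holds exactly when 37 ∣ 34k, and as gcd(34, 37) = 1, exactly when 37 ∣ k.
The smallest positive such k is 37.

37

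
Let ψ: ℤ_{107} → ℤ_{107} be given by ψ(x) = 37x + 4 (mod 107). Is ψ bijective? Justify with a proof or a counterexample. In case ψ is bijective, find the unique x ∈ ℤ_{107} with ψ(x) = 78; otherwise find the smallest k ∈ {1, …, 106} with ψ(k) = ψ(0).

2

If ψ(a) = ψ(b), then 37a ≡ 37b (mod 107). Because gcd(37, 107) = 1, we may cancel 37 to get a ≡ b (mod 107).
We now compute 37⁻¹ mod 107 explicitly. Euclid's algorithm: 107 = 2·37 + 33, 37 = 1·33 + 4, 33 = 8·4 + 1; back-substituting gives 1 = 81·37 − 28·107, so 37⁻¹ ≡ 81 (mod 107).
Then y ↦ 81(y − 4) is a two-sided inverse to ψ, so every y ∈ ℤ_{107} has a preimage.
Hence ψ is bijective.
Since ψ is bijective, we find ψ⁻¹(78): we need 37x ≡ 78 − 4 ≡ 74 (mod 107). Using 37⁻¹ = 81: x ≡ 81·74 = 5994 = 56·107 + 2, so x = 2.
Check: ψ(2) = 37·2 + 4 = 78 ≡ 78 (mod 107).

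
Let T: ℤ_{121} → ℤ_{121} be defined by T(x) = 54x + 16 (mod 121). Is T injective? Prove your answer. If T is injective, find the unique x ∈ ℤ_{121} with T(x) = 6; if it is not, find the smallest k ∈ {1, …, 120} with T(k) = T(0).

If T(u) = T(v), then 54u ≡ 54v (mod 121). Because gcd(54, 121) = 1, we may cancel 54 to get u ≡ v (mod 121).
Therefore T is injective.
We now compute 54⁻¹ mod 121 explicitly. Euclid's algorithm: 121 = 2·54 + 13, 54 = 4·13 + 2, 13 = 6·2 + 1; back-substituting gives 1 = 65·54 − 29·121, so 54⁻¹ ≡ 65 (mod 121).
Since T is injective, we compute T⁻¹(6): solve 54x + 16 ≡ 6 (mod 121), i.e. 54x ≡ 111 (mod 121).
Multiplying by 54⁻¹ = 65 gives x ≡ 65·111 = 7215 = 59·121 + 76 ≡ 76 (mod 121).
Check: T(76) = 54·76 + 16 = 4120 = 34·121 + 6 ≡ 6 (mod 121).

76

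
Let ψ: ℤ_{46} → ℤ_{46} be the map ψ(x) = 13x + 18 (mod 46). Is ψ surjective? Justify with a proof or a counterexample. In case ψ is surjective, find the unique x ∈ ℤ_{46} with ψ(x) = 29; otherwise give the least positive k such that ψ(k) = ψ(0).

Recall: surjectivity means every element of the codomain has a preimage under ψ.
Since gcd(13, 46) = 1, 13 is invertible modulo 46. Euclid's algorithm: 46 = 3·13 + 7, 13 = 1·7 + 6, 7 = 1·6 + 1; back-substituting gives 1 = 39·13 − 11·46, so 13⁻¹ ≡ 39 (mod 46).
Then y ↦ 39(y − 18) is a two-sided inverse to ψ, so every y ∈ ℤ_{46} has a preimage.
So ψ is surjective.
Since ψ is surjective, we find ψ⁻¹(29): we need 13x ≡ 29 − 18 ≡ 11 (mod 46). Using 13⁻¹ = 39: x ≡ 39·11 = 429 = 9·46 + 15, so x = 15.
Check: ψ(15) = 13·15 + 18 = 213 = 4·46 + 29 ≡ 29 (mod 46).

15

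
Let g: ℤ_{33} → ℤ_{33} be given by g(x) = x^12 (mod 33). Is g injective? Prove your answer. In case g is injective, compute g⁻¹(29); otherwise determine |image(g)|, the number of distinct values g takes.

12

g(4): Repeated squaring mod 33: 4^1 ≡ 4, 4^2 ≡ 4² = 16, 4^4 ≡ 16² = 256 ≡ 25, 4^8 ≡ 25² = 625 ≡ 31. Since 12 = 8 + 4, 4^12 ≡ 31·25: 31·25 = 775 ≡ 16. So 4^12 ≡ 16 (mod 33).
g(7): Repeated squaring mod 33: 7^1 ≡ 7, 7^2 ≡ 7² = 49 ≡ 16, 7^4 ≡ 16² = 256 ≡ 25, 7^8 ≡ 25² = 625 ≡ 31. Since 12 = 8 + 4, 7^12 ≡ 31·25: 31·25 = 775 ≡ 16. So 7^12 ≡ 16 (mod 33).
So g(4) = g(7) = 16 while 4 ≠ 7, so g is not injective.
Since g is not injective, we determine |image(g)|. Computing x^12 mod 33 for each x (by repeated squaring, reducing mod 33 at every step), the values g(0), g(1), …, g(32) are: 0, 1, 4, 9, 16, 25, 3, 16, 31, 15, 1, 22, 12, 4, 31, 27, 25, 25, 27, 31, 4, 12, 22, 1, 15, 31, 16, 3, 25, 16, 9, 4, 1.
The distinct values are {0, 1, 3, 4, 9, 12, 15, 16, 22, 25, 27, 31}; there are 12 of them.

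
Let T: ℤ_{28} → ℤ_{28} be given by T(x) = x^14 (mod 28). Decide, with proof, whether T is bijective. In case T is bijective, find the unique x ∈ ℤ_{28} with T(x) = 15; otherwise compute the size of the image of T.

8

T(6): Repeated squaring mod 28: 6^1 ≡ 6, 6^2 ≡ 6² = 36 ≡ 8, 6^4 ≡ 8² = 64 ≡ 8, 6^8 ≡ 8² = 64 ≡ 8. Since 14 = 8 + 4 + 2, 6^14 ≡ 8·8·8: 8·8 = 64 ≡ 8, then 8·8 = 64 ≡ 8. So 6^14 ≡ 8 (mod 28).
T(8): Repeated squaring mod 28: 8^1 ≡ 8, 8^2 ≡ 8² = 64 ≡ 8, 8^4 ≡ 8² = 64 ≡ 8, 8^8 ≡ 8² = 64 ≡ 8. Since 14 = 8 + 4 + 2, 8^14 ≡ 8·8·8: 8·8 = 64 ≡ 8, then 8·8 = 64 ≡ 8. So 8^14 ≡ 8 (mod 28).
So T(6) = T(8) = 8 while 6 ≠ 8, so T is not injective, hence not bijective.
Since T is not bijective, we determine |image(T)|. Computing x^14 mod 28 for each x (by repeated squaring, reducing mod 28 at every step), the values T(0), T(1), …, T(27) are: 0, 1, 4, 9, 16, 25, 8, 21, 8, 25, 16, 9, 4, 1, 0, 1, 4, 9, 16, 25, 8, 21, 8, 25, 16, 9, 4, 1.
The distinct values are {0, 1, 4, 8, 9, 16, 21, 25}; there are 8 of them.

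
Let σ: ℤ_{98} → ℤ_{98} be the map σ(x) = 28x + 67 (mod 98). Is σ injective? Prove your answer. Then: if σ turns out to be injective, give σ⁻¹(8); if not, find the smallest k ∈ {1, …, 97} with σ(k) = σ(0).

7

We have gcd(28, 98) = 14 > 1. Taking a = 0 and b = 7: σ(0) = 67 and σ(7) = 28·7 + 67 = 263 ≡ 67 (mod 98).
So σ(0) = σ(7) while 0 ≠ 7, thus σ is not injective.
Since σ is not injective, we find the least positive k with σ(k) = σ(0): this means 28k ≡ 0 (mod 98), i.e. 98 ∣ 28k. Since gcd(28, 98) = 14, dividing through by 14 this holds exactly when 7 ∣ 2k, and as gcd(2, 7) = 1, exactly when 7 ∣ k.
The smallest positive such k is 7.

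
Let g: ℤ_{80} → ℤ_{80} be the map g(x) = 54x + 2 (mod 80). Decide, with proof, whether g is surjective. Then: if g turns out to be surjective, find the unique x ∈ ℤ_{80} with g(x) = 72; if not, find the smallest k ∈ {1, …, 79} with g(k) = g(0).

40

Since gcd(54, 80) = 2, we have 54x ≡ 0 (mod 2) for all x, so g(x) ≡ 0 (mod 2).
But 1 ≢ 0 (mod 2), so 1 ∈ ℤ_{80} has no preimage. Thus g is not surjective.
Since g is not surjective, we find the least positive k with g(k) = g(0): this means 54k ≡ 0 (mod 80), i.e. 80 ∣ 54k. Since gcd(54, 80) = 2, dividing through by 2 this holds exactly when 40 ∣ 27k, and as gcd(27, 40) = 1, exactly when 40 ∣ k.
The smallest positive such k is 40.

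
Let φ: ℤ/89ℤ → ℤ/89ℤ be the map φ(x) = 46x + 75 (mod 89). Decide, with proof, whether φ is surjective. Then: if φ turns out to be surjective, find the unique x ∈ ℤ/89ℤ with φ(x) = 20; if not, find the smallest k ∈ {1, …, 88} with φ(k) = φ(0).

82

Recall that surjectivity means every element of the codomain has a preimage under φ.
Since gcd(46, 89) = 1, 46 is invertible modulo 89. Euclid's algorithm: 89 = 1·46 + 43, 46 = 1·43 + 3, 43 = 14·3 + 1; back-substituting gives 1 = 60·46 − 31·89, so 46⁻¹ ≡ 60 (mod 89).
Then y ↦ 60(y − 75) is a two-sided inverse to φ, so every y ∈ ℤ/89ℤ has a preimage.
Thus φ is surjective.
Since φ is surjective, we compute φ⁻¹(20): solve 46x + 75 ≡ 20 (mod 89), i.e. 46x ≡ 34 (mod 89).
Multiplying by 46⁻¹ = 60 gives x ≡ 60·34 = 2040 = 22·89 + 82 ≡ 82 (mod 89).
Check: φ(82) = 46·82 + 75 = 3847 = 43·89 + 20 ≡ 20 (mod 89).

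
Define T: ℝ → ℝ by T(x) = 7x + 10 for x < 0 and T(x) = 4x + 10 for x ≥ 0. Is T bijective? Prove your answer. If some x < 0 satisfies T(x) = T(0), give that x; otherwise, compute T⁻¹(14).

Both pieces are strictly increasing (slopes 7 and 4), so each is injective on its own interval.
The left piece maps (−∞, 0) onto (−∞, 10); the right piece maps [0, ∞) onto [10, ∞).
Since 10 = 10, the images partition ℝ: T is injective and surjective, hence bijective.
Because the two images are disjoint, no x < 0 has T(x) = T(0), so we compute T⁻¹(14): 14 lies in [10, ∞), so solve 4x + 10 = 14: x = (14 − 10)/4 = 1.

1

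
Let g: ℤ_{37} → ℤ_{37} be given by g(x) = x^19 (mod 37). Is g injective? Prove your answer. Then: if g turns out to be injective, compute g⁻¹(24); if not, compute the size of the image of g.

Since 37 is prime, the nonzero elements of ℤ_{37} form a cyclic group of order 36.
As gcd(19, 36) = 1, raising to the 19th power is a bijection on this group: if u^19 ≡ v^19 then (uv^{−1})^19 = 1, and the only element of order dividing gcd(19, 36) = 1 is 1, so u = v.
With g(0) = 0 this makes g injective on all of ℤ_{37}, hence bijective (finite equal-size domain and codomain). In particular g is injective.
Since g is injective, we find the preimage of 24. The inverse of x ↦ x^19 on (ℤ_{37})^× is x ↦ x^19, because 19·19 = 361 = 10·36 + 1 ≡ 1 (mod 36) and x^{36} = 1 for x ≠ 0 (Fermat). So g⁻¹(24) = 24^19 mod 37.
Repeated squaring mod 37: 24^1 ≡ 24, 24^2 ≡ 24² = 576 ≡ 21, 24^4 ≡ 21² = 441 ≡ 34, 24^8 ≡ 34² = 1156 ≡ 9, 24^16 ≡ 9² = 81 ≡ 7. Since 19 = 16 + 2 + 1, 24^19 ≡ 7·21·24: 7·21 = 147 ≡ 36, then 36·24 = 864 ≡ 13. So 24^19 ≡ 13 (mod 37).
Hence g⁻¹(24) = 13.

13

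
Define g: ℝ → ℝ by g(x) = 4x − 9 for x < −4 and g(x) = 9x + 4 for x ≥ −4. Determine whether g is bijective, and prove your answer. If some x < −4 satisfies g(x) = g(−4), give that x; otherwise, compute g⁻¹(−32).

Both pieces are strictly increasing (slopes 4 and 9), so each is injective on its own interval.
The left piece maps (−∞, −4) onto (−∞, −25); the right piece maps [−4, ∞) onto [−32, ∞).
These images overlap. In particular g(−4) = −32 (right piece), and solving 4x − 9 = −32 on the left piece gives x = −23/4 < −4.
So g(−23/4) = g(−4) with −23/4 ≠ −4, and g is not injective, hence not bijective. This x = −23/4 is the requested value below −4.

-23/4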